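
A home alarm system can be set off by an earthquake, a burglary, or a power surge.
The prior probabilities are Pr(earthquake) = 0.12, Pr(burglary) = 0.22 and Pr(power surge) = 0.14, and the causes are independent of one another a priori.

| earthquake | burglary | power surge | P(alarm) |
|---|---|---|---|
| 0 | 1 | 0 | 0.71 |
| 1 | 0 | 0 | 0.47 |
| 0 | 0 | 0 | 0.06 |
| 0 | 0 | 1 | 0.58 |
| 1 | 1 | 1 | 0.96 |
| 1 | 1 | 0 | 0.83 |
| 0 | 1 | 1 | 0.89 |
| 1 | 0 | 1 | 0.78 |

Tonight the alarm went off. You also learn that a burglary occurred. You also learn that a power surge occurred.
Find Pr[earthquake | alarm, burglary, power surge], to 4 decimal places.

Pr[earthquake | alarm, burglary, power surge] ≈ 0.1282

Sum P(alarm|·) weighted by the priors over both values of earthquake:
  P(alarm | burglary, power surge) = 0.89*0.88 + 0.96*0.12
        = 0.783200 + 0.115200 = 0.898400
The terms with earthquake present sum to 0.115200, so
  P(earthquake | alarm, burglary, power surge) = 0.115200 / 0.898400 ≈ 0.1282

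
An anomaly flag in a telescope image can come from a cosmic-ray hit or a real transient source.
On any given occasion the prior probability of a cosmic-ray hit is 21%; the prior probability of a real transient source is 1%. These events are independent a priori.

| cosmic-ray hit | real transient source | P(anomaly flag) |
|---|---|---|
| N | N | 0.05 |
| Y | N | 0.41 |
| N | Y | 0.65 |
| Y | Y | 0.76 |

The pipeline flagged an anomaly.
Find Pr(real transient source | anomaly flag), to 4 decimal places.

P(anomaly flag) = 0.05·0.79·0.99 + 0.65·0.79·0.01 + 0.41·0.21·0.99 + 0.76·0.21·0.01 = 0.039105 + 0.005135 + 0.085239 + 0.001596 = 0.131075
Restricting to configurations with real transient source present: 0.005135 + 0.001596 = 0.006731.
Hence the posterior is 0.006731/0.131075 ≈ 0.0514.

Pr(real transient source | anomaly flag) ≈ 0.0514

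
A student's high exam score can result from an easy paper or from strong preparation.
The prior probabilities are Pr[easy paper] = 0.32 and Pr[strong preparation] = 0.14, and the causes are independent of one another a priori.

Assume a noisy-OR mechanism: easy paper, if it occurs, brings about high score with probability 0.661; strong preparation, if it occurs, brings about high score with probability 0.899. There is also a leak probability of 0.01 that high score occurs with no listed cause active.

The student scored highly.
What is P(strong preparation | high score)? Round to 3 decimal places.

P(strong preparation | high score) ≈ 0.406

Under noisy-OR, P(high score | causes) = 1 − (1−0.01)·∏(1−qᵢ) over the active causes.
Weight on strong preparation=true, given the evidence: 0.085681 + 0.043281 = 0.128962
The normalizing constant is 0.01·0.68·0.86 + 0.90001·0.68·0.14 + 0.66439·0.32·0.86 + 0.966103·0.32·0.14 = 0.317650
P(strong preparation | high score) = 0.128962/0.317650 ≈ 0.406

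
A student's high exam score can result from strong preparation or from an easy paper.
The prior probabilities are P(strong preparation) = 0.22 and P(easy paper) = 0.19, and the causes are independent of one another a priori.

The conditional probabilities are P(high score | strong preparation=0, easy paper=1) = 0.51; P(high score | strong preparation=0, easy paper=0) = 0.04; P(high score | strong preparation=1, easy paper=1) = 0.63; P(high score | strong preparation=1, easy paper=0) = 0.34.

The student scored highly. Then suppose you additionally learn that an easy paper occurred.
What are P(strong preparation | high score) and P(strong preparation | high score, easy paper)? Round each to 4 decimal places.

By total probability over the 4 (strong preparation, easy paper) configurations:
  P(high score) = 0.04*0.78*0.81 + 0.51*0.78*0.19 + 0.34*0.22*0.81 + 0.63*0.22*0.19
        = 0.025272 + 0.075582 + 0.060588 + 0.026334 = 0.187776
The terms with strong preparation present sum to 0.086922, so
  P(strong preparation | high score) = 0.086922 / 0.187776 ≈ 0.4629

Now also conditioning on easy paper=true:
Sum P(high score|·) weighted by the priors over both values of strong preparation:
  P(high score | easy paper) = 0.51×0.78 + 0.63×0.22
        = 0.397800 + 0.138600 = 0.536400
Configurations with strong preparation contribute 0.138600, so
  P(strong preparation | high score, easy paper) = 0.138600 / 0.536400 ≈ 0.2584
— easy paper explains away the evidence for strong preparation.

P(strong preparation | high score) ≈ 0.4629; P(strong preparation | high score, easy paper) ≈ 0.2584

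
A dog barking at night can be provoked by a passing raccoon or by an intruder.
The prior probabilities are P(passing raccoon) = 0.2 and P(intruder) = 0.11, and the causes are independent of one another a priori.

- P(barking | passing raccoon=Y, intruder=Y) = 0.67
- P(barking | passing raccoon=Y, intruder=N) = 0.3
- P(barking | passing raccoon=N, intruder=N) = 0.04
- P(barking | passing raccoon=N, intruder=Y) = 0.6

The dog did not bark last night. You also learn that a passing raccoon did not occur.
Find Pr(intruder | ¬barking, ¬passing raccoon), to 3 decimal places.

Pr(intruder | ¬barking, ¬passing raccoon) ≈ 0.049

Enumerate both values of intruder and weight by the priors:
  P(¬barking | ¬passing raccoon) = 0.96·0.89 + 0.4·0.11
        = 0.854400 + 0.044000 = 0.898400
Keeping only the intruder-present terms gives 0.044000, so
  P(intruder | ¬barking, ¬passing raccoon) = 0.044000 / 0.898400 ≈ 0.049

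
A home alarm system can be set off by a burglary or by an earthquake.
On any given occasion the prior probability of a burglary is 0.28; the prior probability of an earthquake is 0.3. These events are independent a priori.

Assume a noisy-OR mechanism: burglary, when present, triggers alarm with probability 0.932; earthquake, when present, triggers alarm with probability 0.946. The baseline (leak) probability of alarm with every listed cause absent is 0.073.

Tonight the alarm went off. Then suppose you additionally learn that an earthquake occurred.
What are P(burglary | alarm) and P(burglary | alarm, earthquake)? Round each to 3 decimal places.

P(burglary | alarm) ≈ 0.525; P(burglary | alarm, earthquake) ≈ 0.290

Under noisy-OR, P(alarm | causes) = 1 − (1−0.073)·∏(1−qᵢ) over the active causes.
Enumerate the 4 (burglary, earthquake) configurations and weight by the priors:
  P(alarm) = 0.073·0.72·0.7 + 0.949942·0.72·0.3 + 0.936964·0.28·0.7 + 0.996596·0.28·0.3
        = 0.036792 + 0.205187 + 0.183645 + 0.083714 = 0.509338
The terms with burglary present sum to 0.267359, so
  P(burglary | alarm) = 0.267359 / 0.509338 ≈ 0.525

With the extra evidence:
Sum P(alarm|·) weighted by the priors over both values of burglary:
  P(alarm | earthquake) = 0.949942*0.72 + 0.996596*0.28
        = 0.683958 + 0.279047 = 0.963005
Configurations with burglary contribute 0.279047, so
  P(burglary | alarm, earthquake) = 0.279047 / 0.963005 ≈ 0.290
This is intercausal reasoning (explaining away): once earthquake accounts for the alarm, burglary becomes less likely.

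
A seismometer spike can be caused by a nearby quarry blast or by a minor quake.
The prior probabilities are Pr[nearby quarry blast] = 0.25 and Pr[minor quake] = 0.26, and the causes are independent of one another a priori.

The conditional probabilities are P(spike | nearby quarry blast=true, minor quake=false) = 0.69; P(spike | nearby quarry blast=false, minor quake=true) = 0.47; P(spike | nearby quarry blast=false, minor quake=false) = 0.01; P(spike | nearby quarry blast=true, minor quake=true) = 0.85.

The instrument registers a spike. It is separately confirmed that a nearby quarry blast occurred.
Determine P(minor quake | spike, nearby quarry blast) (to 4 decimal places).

P(minor quake | spike, nearby quarry blast) ≈ 0.3021

P(spike | nearby quarry blast) = 0.69×0.74 + 0.85×0.26 = 0.510600 + 0.221000 = 0.731600
Of this, 0.221000 comes from 0.85×0.26 (the minor quake=true cases).
Hence the posterior is 0.221000/0.731600 ≈ 0.3021.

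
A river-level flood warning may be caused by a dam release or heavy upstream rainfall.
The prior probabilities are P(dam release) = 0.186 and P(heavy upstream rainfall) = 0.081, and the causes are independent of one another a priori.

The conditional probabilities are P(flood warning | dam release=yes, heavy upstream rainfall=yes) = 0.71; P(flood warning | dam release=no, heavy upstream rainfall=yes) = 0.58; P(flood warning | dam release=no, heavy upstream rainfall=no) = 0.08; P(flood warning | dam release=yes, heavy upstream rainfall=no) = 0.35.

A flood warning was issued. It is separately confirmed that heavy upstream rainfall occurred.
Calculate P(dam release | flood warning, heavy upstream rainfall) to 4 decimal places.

Enumerate both values of dam release and weight by the priors:
  P(flood warning | heavy upstream rainfall) = 0.58*0.814 + 0.71*0.186
        = 0.472120 + 0.132060 = 0.604180
Configurations with dam release contribute 0.132060, so
  P(dam release | flood warning, heavy upstream rainfall) = 0.132060 / 0.604180 ≈ 0.2186

P(dam release | flood warning, heavy upstream rainfall) ≈ 0.2186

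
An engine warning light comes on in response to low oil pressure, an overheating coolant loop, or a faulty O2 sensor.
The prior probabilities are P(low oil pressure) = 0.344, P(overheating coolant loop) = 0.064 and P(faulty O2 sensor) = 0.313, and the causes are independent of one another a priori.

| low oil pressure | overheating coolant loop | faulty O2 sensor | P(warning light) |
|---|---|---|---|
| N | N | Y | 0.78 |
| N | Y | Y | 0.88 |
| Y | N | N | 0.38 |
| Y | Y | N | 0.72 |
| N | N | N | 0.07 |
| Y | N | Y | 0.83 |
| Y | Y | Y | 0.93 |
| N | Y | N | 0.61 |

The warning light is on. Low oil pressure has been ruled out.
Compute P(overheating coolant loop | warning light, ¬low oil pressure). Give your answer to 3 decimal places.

P(overheating coolant loop | warning light, ¬low oil pressure) ≈ 0.140

Enumerate the 4 (overheating coolant loop, faulty O2 sensor) configurations and weight by the priors:
  P(warning light | ¬low oil pressure) = 0.07×0.936×0.687 + 0.78×0.936×0.313 + 0.61×0.064×0.687 + 0.88×0.064×0.313
        = 0.045012 + 0.228515 + 0.026820 + 0.017628 = 0.317975
The terms with overheating coolant loop present sum to 0.044448, so
  P(overheating coolant loop | warning light, ¬low oil pressure) = 0.044448 / 0.317975 ≈ 0.140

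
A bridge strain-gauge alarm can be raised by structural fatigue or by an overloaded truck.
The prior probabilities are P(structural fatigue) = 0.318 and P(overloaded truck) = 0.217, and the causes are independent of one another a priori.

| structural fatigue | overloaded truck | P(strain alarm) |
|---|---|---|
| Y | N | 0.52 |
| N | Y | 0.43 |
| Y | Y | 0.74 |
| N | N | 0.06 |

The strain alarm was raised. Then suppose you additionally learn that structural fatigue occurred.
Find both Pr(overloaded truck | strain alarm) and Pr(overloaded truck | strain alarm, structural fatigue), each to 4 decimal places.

Sum P(strain alarm|·) weighted by the priors over the 4 (structural fatigue, overloaded truck) configurations:
  P(strain alarm) = 0.06×0.682×0.783 + 0.43×0.682×0.217 + 0.52×0.318×0.783 + 0.74×0.318×0.217
        = 0.032040 + 0.063637 + 0.129477 + 0.051064 = 0.276218
Keeping only the overloaded truck-present terms gives 0.114701, so
  P(overloaded truck | strain alarm) = 0.114701 / 0.276218 ≈ 0.4153

Now also conditioning on structural fatigue=true:
For the numerator, keep only overloaded truck=true terms: 0.74·0.217 = 0.160580
Normalizer over all consistent configurations: 0.52·0.783 + 0.74·0.217 = 0.567740
Posterior = 0.160580 / 0.567740 ≈ 0.2828
— structural fatigue explains away the evidence for overloaded truck.

Pr(overloaded truck | strain alarm) ≈ 0.4153; Pr(overloaded truck | strain alarm, structural fatigue) ≈ 0.2828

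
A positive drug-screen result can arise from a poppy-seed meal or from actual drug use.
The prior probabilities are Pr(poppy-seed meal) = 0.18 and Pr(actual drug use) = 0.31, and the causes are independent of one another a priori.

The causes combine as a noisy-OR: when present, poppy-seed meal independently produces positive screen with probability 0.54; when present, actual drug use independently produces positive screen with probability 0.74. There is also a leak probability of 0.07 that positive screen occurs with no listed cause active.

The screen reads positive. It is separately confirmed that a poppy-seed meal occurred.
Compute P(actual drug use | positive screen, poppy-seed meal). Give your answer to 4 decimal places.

Under noisy-OR, P(positive screen | causes) = 1 − (1−0.07)·∏(1−qᵢ) over the active causes.
P(positive screen | poppy-seed meal) = 0.5722·0.69 + 0.888772·0.31 = 0.394818 + 0.275519 = 0.670337
The actual drug use-present share is 0.888772·0.31 = 0.275519.
Hence the posterior is 0.275519/0.670337 ≈ 0.4110.

P(actual drug use | positive screen, poppy-seed meal) ≈ 0.4110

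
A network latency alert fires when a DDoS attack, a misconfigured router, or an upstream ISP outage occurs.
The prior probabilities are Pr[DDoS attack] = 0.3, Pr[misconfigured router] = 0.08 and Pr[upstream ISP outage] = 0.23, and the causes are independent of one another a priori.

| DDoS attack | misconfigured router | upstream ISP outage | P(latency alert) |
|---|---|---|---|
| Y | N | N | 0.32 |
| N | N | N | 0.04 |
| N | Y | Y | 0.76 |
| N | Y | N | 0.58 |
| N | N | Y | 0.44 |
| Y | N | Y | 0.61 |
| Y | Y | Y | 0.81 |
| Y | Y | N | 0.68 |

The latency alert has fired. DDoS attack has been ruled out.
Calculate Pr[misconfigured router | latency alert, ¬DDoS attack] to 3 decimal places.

Pr[misconfigured router | latency alert, ¬DDoS attack] ≈ 0.290

P(latency alert | ¬DDoS attack) = 0.04*0.92*0.77 + 0.44*0.92*0.23 + 0.58*0.08*0.77 + 0.76*0.08*0.23 = 0.028336 + 0.093104 + 0.035728 + 0.013984 = 0.171152
Restricting to configurations with misconfigured router present: 0.035728 + 0.013984 = 0.049712.
So P(misconfigured router | latency alert, ¬DDoS attack) = 0.049712/0.171152 ≈ 0.290.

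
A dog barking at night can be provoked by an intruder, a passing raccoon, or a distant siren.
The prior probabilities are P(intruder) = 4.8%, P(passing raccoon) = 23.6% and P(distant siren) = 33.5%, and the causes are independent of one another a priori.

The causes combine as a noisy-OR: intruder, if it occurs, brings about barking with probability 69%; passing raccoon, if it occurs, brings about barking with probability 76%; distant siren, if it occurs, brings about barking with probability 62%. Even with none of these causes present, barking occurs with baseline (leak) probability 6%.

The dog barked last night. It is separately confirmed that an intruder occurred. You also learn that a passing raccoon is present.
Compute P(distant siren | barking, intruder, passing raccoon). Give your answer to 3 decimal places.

Under noisy-OR, P(barking | causes) = 1 − (1−0.06)·∏(1−qᵢ) over the active causes.
For the numerator, keep only distant siren=true terms: 0.973424·0.335 = 0.326097
The normalizing constant is 0.930064·0.665 + 0.973424·0.335 = 0.944590
P(distant siren | barking, intruder, passing raccoon) = 0.326097/0.944590 ≈ 0.345

P(distant siren | barking, intruder, passing raccoon) ≈ 0.345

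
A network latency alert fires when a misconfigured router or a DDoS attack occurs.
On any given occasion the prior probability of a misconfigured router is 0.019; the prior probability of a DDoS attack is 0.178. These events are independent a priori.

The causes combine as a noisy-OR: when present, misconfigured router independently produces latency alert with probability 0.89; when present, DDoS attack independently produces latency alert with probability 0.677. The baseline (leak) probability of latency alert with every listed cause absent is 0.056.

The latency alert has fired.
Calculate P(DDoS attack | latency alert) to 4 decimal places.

Under noisy-OR, P(latency alert | causes) = 1 − (1−0.056)·∏(1−qᵢ) over the active causes.
For the numerator, keep only DDoS attack=true terms: 0.121375 + 0.003269 = 0.124644
The normalizing constant is 0.056*0.981*0.822 + 0.695088*0.981*0.178 + 0.89616*0.019*0.822 + 0.96646*0.019*0.178 = 0.183797
Posterior = 0.124644 / 0.183797 ≈ 0.6782

P(DDoS attack | latency alert) ≈ 0.6782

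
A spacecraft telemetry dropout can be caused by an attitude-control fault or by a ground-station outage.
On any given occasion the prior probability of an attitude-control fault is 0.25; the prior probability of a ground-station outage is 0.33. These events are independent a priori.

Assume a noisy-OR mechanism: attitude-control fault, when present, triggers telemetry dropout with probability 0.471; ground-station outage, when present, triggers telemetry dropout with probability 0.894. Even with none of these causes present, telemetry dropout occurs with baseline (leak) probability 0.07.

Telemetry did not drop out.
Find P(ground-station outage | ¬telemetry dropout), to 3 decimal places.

Under noisy-OR, P(telemetry dropout | causes) = 1 − (1−0.07)·∏(1−qᵢ) over the active causes.
By total probability over the 4 (attitude-control fault, ground-station outage) configurations:
  P(¬telemetry dropout) = 0.93*0.75*0.67 + 0.09858*0.75*0.33 + 0.49197*0.25*0.67 + 0.052149*0.25*0.33
        = 0.467325 + 0.024399 + 0.082405 + 0.004302 = 0.578431
Configurations with ground-station outage contribute 0.028701, so
  P(ground-station outage | ¬telemetry dropout) = 0.028701 / 0.578431 ≈ 0.050

P(ground-station outage | ¬telemetry dropout) ≈ 0.050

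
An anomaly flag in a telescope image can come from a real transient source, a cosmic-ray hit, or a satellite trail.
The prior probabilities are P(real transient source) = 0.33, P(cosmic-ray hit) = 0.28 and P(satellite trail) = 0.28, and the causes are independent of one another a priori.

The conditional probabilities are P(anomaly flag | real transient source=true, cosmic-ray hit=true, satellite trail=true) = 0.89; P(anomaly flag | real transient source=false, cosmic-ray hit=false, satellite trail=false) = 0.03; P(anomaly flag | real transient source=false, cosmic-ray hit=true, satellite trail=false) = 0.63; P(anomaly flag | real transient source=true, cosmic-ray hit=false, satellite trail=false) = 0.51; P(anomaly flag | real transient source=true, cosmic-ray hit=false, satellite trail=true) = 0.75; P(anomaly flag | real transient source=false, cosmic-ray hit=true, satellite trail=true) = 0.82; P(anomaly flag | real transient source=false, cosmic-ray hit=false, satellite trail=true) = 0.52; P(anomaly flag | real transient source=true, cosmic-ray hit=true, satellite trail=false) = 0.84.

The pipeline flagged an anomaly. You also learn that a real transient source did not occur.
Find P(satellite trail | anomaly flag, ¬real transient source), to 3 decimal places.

Enumerate the 4 (cosmic-ray hit, satellite trail) configurations and weight by the priors:
  P(anomaly flag | ¬real transient source) = 0.03*0.72*0.72 + 0.52*0.72*0.28 + 0.63*0.28*0.72 + 0.82*0.28*0.28
        = 0.015552 + 0.104832 + 0.127008 + 0.064288 = 0.311680
Configurations with satellite trail contribute 0.169120, so
  P(satellite trail | anomaly flag, ¬real transient source) = 0.169120 / 0.311680 ≈ 0.543

P(satellite trail | anomaly flag, ¬real transient source) ≈ 0.543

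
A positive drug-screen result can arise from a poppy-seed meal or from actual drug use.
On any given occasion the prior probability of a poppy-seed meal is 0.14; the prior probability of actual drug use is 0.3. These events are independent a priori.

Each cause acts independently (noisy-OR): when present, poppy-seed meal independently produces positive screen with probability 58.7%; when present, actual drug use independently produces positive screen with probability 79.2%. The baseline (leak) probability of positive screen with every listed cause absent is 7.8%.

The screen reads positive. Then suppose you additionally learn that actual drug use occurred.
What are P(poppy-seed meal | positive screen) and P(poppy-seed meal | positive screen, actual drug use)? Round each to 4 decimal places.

Under noisy-OR, P(positive screen | causes) = 1 − (1−0.078)·∏(1−qᵢ) over the active causes.
Sum P(positive screen|·) weighted by the priors over the 4 (poppy-seed meal, actual drug use) configurations:
  P(positive screen) = 0.078*0.86*0.7 + 0.808224*0.86*0.3 + 0.619214*0.14*0.7 + 0.920797*0.14*0.3
        = 0.046956 + 0.208522 + 0.060683 + 0.038673 = 0.354834
The terms with poppy-seed meal present sum to 0.099356, so
  P(poppy-seed meal | positive screen) = 0.099356 / 0.354834 ≈ 0.2800

With the extra evidence:
Numerator (weight on configurations with poppy-seed meal): 0.920797*0.14 = 0.128912
The normalizing constant is 0.808224*0.86 + 0.920797*0.14 = 0.823985
P(poppy-seed meal | positive screen, actual drug use) = 0.128912/0.823985 ≈ 0.1564

P(poppy-seed meal | positive screen) ≈ 0.2800; P(poppy-seed meal | positive screen, actual drug use) ≈ 0.1564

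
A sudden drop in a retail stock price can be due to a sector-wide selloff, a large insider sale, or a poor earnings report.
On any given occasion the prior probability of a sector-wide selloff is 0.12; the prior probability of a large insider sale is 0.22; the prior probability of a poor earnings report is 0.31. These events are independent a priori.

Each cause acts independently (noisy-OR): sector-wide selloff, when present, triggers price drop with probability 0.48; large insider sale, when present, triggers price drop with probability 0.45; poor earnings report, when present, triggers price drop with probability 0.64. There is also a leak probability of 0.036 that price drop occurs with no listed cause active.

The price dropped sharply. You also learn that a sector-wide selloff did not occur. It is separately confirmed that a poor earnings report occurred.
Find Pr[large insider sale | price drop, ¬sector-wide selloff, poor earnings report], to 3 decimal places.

Under noisy-OR, P(price drop | causes) = 1 − (1−0.036)·∏(1−qᵢ) over the active causes.
Enumerate both values of large insider sale and weight by the priors:
  P(price drop | ¬sector-wide selloff, poor earnings report) = 0.65296*0.78 + 0.809128*0.22
        = 0.509309 + 0.178008 = 0.687317
The terms with large insider sale present sum to 0.178008, so
  P(large insider sale | price drop, ¬sector-wide selloff, poor earnings report) = 0.178008 / 0.687317 ≈ 0.259

Pr[large insider sale | price drop, ¬sector-wide selloff, poor earnings report] ≈ 0.259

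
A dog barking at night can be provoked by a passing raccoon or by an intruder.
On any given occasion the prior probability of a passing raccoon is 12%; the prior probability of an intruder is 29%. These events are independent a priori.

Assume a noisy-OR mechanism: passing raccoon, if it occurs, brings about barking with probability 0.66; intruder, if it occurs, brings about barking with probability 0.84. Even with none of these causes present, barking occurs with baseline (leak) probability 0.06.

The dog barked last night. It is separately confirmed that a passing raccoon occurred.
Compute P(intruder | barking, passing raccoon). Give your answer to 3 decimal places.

Under noisy-OR, P(barking | causes) = 1 − (1−0.06)·∏(1−qᵢ) over the active causes.
P(barking | passing raccoon) = 0.6804×0.71 + 0.948864×0.29 = 0.483084 + 0.275171 = 0.758255
Restricting to configurations with intruder present: 0.948864×0.29 = 0.275171.
Hence the posterior is 0.275171/0.758255 ≈ 0.363.

P(intruder | barking, passing raccoon) ≈ 0.363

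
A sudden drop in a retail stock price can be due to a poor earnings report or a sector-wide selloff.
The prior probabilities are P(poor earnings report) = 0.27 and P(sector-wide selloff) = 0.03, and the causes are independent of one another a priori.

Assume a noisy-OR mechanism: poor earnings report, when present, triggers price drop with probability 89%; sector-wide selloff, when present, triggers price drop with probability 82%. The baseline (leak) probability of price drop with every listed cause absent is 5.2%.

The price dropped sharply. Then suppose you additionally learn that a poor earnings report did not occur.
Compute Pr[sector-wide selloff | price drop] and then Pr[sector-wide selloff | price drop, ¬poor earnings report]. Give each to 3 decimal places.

Under noisy-OR, P(price drop | causes) = 1 − (1−0.052)·∏(1−qᵢ) over the active causes.
Sum P(price drop|·) weighted by the priors over the 4 (poor earnings report, sector-wide selloff) configurations:
  P(price drop) = 0.052·0.73·0.97 + 0.82936·0.73·0.03 + 0.89572·0.27·0.97 + 0.98123·0.27·0.03
        = 0.036821 + 0.018163 + 0.234589 + 0.007948 = 0.297521
The terms with sector-wide selloff present sum to 0.026111, so
  P(sector-wide selloff | price drop) = 0.026111 / 0.297521 ≈ 0.088

Now also conditioning on poor earnings report≠true:
For the numerator, keep only sector-wide selloff=true terms: 0.82936·0.03 = 0.024881
The normalizing constant is 0.052·0.97 + 0.82936·0.03 = 0.075321
Posterior = 0.024881 / 0.075321 ≈ 0.330
Ruling out poor earnings report raises the posterior on sector-wide selloff — the flip side of explaining away.

Pr[sector-wide selloff | price drop] ≈ 0.088; Pr[sector-wide selloff | price drop, ¬poor earnings report] ≈ 0.330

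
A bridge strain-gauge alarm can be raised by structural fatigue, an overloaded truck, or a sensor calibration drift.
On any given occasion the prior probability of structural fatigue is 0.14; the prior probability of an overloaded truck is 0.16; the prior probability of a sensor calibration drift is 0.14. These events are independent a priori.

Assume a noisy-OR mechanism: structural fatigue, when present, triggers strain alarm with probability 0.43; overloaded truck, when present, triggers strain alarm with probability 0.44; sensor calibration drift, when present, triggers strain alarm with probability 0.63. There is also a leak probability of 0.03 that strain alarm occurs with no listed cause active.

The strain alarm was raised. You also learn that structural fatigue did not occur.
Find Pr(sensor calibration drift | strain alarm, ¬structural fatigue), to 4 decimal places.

Under noisy-OR, P(strain alarm | causes) = 1 − (1−0.03)·∏(1−qᵢ) over the active causes.
For the numerator, keep only sensor calibration drift=true terms: 0.075393 + 0.017898 = 0.093291
The normalizing constant is 0.03×0.84×0.86 + 0.6411×0.84×0.14 + 0.4568×0.16×0.86 + 0.799016×0.16×0.14 = 0.177819
Posterior = 0.093291 / 0.177819 ≈ 0.5246

Pr(sensor calibration drift | strain alarm, ¬structural fatigue) ≈ 0.5246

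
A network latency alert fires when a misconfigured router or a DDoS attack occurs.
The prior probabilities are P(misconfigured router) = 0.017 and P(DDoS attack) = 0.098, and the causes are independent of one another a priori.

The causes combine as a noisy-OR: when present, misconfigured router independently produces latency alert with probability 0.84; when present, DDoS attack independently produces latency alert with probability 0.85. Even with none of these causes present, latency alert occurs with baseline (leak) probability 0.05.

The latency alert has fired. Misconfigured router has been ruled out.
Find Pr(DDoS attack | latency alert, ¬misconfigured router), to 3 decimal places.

Pr(DDoS attack | latency alert, ¬misconfigured router) ≈ 0.651

Under noisy-OR, P(latency alert | causes) = 1 − (1−0.05)·∏(1−qᵢ) over the active causes.
For the numerator, keep only DDoS attack=true terms: 0.8575·0.098 = 0.084035
Denominator P(latency alert | ¬misconfigured router): 0.05·0.902 + 0.8575·0.098 = 0.129135
Posterior = 0.084035 / 0.129135 ≈ 0.651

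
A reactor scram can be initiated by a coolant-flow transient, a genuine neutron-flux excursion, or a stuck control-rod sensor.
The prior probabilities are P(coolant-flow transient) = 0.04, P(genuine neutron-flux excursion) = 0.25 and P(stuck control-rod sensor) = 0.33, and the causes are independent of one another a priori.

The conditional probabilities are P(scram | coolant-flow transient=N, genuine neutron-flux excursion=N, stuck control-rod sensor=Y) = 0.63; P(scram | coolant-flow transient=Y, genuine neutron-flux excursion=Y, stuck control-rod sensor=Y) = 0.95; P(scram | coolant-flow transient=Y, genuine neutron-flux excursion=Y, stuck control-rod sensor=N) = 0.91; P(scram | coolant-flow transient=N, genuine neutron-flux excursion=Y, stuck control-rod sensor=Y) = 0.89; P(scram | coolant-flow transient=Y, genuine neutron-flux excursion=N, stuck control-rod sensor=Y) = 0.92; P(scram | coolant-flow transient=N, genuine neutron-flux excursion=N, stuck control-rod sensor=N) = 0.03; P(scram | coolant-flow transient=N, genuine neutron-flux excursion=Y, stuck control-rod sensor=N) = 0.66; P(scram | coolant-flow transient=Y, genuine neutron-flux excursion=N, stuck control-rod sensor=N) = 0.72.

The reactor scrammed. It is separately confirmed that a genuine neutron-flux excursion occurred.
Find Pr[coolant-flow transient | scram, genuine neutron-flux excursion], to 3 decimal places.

Pr[coolant-flow transient | scram, genuine neutron-flux excursion] ≈ 0.050

Enumerate the 4 (coolant-flow transient, stuck control-rod sensor) configurations and weight by the priors:
  P(scram | genuine neutron-flux excursion) = 0.66*0.96*0.67 + 0.89*0.96*0.33 + 0.91*0.04*0.67 + 0.95*0.04*0.33
        = 0.424512 + 0.281952 + 0.024388 + 0.012540 = 0.743392
The terms with coolant-flow transient present sum to 0.036928, so
  P(coolant-flow transient | scram, genuine neutron-flux excursion) = 0.036928 / 0.743392 ≈ 0.050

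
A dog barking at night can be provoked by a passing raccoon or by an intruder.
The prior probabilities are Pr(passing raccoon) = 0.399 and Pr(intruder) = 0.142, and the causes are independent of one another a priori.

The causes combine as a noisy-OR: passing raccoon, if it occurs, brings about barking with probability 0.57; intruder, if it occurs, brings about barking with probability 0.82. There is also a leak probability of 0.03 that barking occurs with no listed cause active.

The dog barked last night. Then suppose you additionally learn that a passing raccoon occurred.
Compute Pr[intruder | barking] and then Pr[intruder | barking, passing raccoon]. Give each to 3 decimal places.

Under noisy-OR, P(barking | causes) = 1 − (1−0.03)·∏(1−qᵢ) over the active causes.
Numerator (weight on configurations with intruder): 0.070441 + 0.052404 = 0.122845
Normalizer over all consistent configurations: 0.03·0.601·0.858 + 0.8254·0.601·0.142 + 0.5829·0.399·0.858 + 0.924922·0.399·0.142 = 0.337866
Posterior = 0.122845 / 0.337866 ≈ 0.364

With the extra evidence:
For the numerator, keep only intruder=true terms: 0.924922*0.142 = 0.131339
Denominator P(barking | passing raccoon): 0.5829*0.858 + 0.924922*0.142 = 0.631467
P(intruder | barking, passing raccoon) = 0.131339/0.631467 ≈ 0.208

Pr[intruder | barking] ≈ 0.364; Pr[intruder | barking, passing raccoon] ≈ 0.208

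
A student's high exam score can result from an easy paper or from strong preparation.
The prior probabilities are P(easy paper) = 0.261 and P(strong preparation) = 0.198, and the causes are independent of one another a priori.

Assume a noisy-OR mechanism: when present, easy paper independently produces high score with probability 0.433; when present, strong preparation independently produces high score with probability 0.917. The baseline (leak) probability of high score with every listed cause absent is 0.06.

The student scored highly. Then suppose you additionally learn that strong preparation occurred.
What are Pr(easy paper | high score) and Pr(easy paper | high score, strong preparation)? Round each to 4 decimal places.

Pr(easy paper | high score) ≈ 0.4633; Pr(easy paper | high score, strong preparation) ≈ 0.2680

Under noisy-OR, P(high score | causes) = 1 − (1−0.06)·∏(1−qᵢ) over the active causes.
For the numerator, keep only easy paper=true terms: 0.097758 + 0.049392 = 0.147150
Denominator P(high score): 0.06×0.739×0.802 + 0.92198×0.739×0.198 + 0.46702×0.261×0.802 + 0.955763×0.261×0.198 = 0.317617
P(easy paper | high score) = 0.147150/0.317617 ≈ 0.4633

Now condition on the additional information:
For the numerator, keep only easy paper=true terms: 0.955763×0.261 = 0.249454
Denominator P(high score | strong preparation): 0.92198×0.739 + 0.955763×0.261 = 0.930797
Posterior = 0.249454 / 0.930797 ≈ 0.2680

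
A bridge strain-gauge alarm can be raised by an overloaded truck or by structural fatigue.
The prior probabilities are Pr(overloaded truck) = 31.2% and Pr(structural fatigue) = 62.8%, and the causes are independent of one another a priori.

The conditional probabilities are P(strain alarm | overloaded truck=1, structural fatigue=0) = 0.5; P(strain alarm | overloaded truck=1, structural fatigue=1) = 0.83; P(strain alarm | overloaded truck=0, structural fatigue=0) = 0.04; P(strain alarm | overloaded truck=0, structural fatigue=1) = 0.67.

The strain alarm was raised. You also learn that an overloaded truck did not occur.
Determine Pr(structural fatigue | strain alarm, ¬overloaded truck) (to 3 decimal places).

Pr(structural fatigue | strain alarm, ¬overloaded truck) ≈ 0.966

Sum P(strain alarm|·) weighted by the priors over both values of structural fatigue:
  P(strain alarm | ¬overloaded truck) = 0.04·0.372 + 0.67·0.628
        = 0.014880 + 0.420760 = 0.435640
Configurations with structural fatigue contribute 0.420760, so
  P(structural fatigue | strain alarm, ¬overloaded truck) = 0.420760 / 0.435640 ≈ 0.966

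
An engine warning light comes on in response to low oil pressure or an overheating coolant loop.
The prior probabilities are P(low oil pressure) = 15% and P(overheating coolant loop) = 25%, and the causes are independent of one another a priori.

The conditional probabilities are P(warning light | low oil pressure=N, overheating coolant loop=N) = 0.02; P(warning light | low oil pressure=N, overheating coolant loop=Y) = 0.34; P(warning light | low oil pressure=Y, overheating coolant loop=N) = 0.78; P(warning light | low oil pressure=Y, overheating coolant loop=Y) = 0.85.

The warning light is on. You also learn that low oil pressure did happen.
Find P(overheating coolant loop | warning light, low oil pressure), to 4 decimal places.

P(overheating coolant loop | warning light, low oil pressure) ≈ 0.2665

Numerator (weight on configurations with overheating coolant loop): 0.85*0.25 = 0.212500
Denominator P(warning light | low oil pressure): 0.78*0.75 + 0.85*0.25 = 0.797500
P(overheating coolant loop | warning light, low oil pressure) = 0.212500/0.797500 ≈ 0.2665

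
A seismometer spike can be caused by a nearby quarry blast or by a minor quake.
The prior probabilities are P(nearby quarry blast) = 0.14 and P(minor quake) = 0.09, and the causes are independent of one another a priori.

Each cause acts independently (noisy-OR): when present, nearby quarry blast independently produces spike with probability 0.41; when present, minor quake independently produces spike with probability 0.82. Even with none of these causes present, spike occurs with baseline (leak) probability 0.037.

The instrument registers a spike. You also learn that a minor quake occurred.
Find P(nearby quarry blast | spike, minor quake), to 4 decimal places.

P(nearby quarry blast | spike, minor quake) ≈ 0.1502

Under noisy-OR, P(spike | causes) = 1 − (1−0.037)·∏(1−qᵢ) over the active causes.
Numerator (weight on configurations with nearby quarry blast): 0.897729×0.14 = 0.125682
Denominator P(spike | minor quake): 0.82666×0.86 + 0.897729×0.14 = 0.836610
P(nearby quarry blast | spike, minor quake) = 0.125682/0.836610 ≈ 0.1502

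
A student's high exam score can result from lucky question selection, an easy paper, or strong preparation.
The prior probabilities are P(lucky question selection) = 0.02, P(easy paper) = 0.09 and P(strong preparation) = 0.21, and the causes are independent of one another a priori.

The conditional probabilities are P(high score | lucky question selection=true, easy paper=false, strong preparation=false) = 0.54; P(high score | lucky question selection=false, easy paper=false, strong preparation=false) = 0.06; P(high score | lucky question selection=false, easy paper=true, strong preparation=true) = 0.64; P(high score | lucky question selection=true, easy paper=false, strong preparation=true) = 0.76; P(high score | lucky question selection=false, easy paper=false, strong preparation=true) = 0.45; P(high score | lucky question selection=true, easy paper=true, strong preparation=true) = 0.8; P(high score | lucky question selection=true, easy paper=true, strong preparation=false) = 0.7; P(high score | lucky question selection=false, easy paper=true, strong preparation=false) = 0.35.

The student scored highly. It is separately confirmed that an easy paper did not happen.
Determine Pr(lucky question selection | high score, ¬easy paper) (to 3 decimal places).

By total probability over the 4 (lucky question selection, strong preparation) configurations:
  P(high score | ¬easy paper) = 0.06*0.98*0.79 + 0.45*0.98*0.21 + 0.54*0.02*0.79 + 0.76*0.02*0.21
        = 0.046452 + 0.092610 + 0.008532 + 0.003192 = 0.150786
Keeping only the lucky question selection-present terms gives 0.011724, so
  P(lucky question selection | high score, ¬easy paper) = 0.011724 / 0.150786 ≈ 0.078

Pr(lucky question selection | high score, ¬easy paper) ≈ 0.078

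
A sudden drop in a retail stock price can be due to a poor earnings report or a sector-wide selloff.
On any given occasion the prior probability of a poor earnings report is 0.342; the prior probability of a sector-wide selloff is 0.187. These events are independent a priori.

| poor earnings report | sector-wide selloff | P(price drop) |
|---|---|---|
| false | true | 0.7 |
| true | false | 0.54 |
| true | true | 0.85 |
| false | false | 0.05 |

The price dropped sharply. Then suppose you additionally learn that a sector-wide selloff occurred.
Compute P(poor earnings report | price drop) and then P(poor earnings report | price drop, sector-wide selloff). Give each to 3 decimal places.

P(poor earnings report | price drop) ≈ 0.644; P(poor earnings report | price drop, sector-wide selloff) ≈ 0.387

P(price drop) = 0.05·0.658·0.813 + 0.7·0.658·0.187 + 0.54·0.342·0.813 + 0.85·0.342·0.187 = 0.026748 + 0.086132 + 0.150145 + 0.054361 = 0.317386
Restricting to configurations with poor earnings report present: 0.150145 + 0.054361 = 0.204506.
P(poor earnings report | price drop) = 0.204506 / 0.317386 ≈ 0.644

With the extra evidence:
P(price drop | sector-wide selloff) = 0.7*0.658 + 0.85*0.342 = 0.460600 + 0.290700 = 0.751300
The poor earnings report-present share is 0.85*0.342 = 0.290700.
Hence the posterior is 0.290700/0.751300 ≈ 0.387.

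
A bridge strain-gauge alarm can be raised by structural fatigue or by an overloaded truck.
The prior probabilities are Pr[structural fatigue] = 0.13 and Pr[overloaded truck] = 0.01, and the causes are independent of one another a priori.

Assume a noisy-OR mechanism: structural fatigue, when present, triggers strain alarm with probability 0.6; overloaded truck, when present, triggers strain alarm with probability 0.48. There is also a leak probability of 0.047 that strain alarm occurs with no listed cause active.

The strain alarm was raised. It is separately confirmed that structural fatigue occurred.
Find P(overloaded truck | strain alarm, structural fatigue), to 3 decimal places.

P(overloaded truck | strain alarm, structural fatigue) ≈ 0.013

Under noisy-OR, P(strain alarm | causes) = 1 − (1−0.047)·∏(1−qᵢ) over the active causes.
P(strain alarm | structural fatigue) = 0.6188*0.99 + 0.801776*0.01 = 0.612612 + 0.008018 = 0.620630
Of this, 0.008018 comes from 0.801776*0.01 (the overloaded truck=true cases).
Hence the posterior is 0.008018/0.620630 ≈ 0.013.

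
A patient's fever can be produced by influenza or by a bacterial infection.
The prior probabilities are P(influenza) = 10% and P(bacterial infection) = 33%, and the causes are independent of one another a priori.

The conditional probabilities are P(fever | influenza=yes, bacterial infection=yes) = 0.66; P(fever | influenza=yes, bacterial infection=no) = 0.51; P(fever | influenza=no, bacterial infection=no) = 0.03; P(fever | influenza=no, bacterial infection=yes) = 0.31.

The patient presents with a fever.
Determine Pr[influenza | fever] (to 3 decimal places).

Pr[influenza | fever] ≈ 0.337

For the numerator, keep only influenza=true terms: 0.034170 + 0.021780 = 0.055950
Denominator P(fever): 0.03×0.9×0.67 + 0.31×0.9×0.33 + 0.51×0.1×0.67 + 0.66×0.1×0.33 = 0.166110
Posterior = 0.055950 / 0.166110 ≈ 0.337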